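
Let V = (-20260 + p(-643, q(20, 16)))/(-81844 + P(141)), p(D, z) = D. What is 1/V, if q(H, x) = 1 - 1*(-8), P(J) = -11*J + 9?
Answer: 83386/20903 ≈ 3.9892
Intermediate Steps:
P(J) = 9 - 11*J
q(H, x) = 9 (q(H, x) = 1 + 8 = 9)
V = 20903/83386 (V = (-20260 - 643)/(-81844 + (9 - 11*141)) = -20903/(-81844 + (9 - 1551)) = -20903/(-81844 - 1542) = -20903/(-83386) = -20903*(-1/83386) = 20903/83386 ≈ 0.25068)
1/V = 1/(20903/83386) = 83386/20903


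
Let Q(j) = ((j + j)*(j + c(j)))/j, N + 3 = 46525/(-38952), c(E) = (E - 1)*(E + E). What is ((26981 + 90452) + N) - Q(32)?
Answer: 4417032371/38952 ≈ 1.1340e+5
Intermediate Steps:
c(E) = 2*E*(-1 + E) (c(E) = (-1 + E)*(2*E) = 2*E*(-1 + E))
N = -163381/38952 (N = -3 + 46525/(-38952) = -3 + 46525*(-1/38952) = -3 - 46525/38952 = -163381/38952 ≈ -4.1944)
Q(j) = 2*j + 4*j*(-1 + j) (Q(j) = ((j + j)*(j + 2*j*(-1 + j)))/j = ((2*j)*(j + 2*j*(-1 + j)))/j = (2*j*(j + 2*j*(-1 + j)))/j = 2*j + 4*j*(-1 + j))
((26981 + 90452) + N) - Q(32) = ((26981 + 90452) - 163381/38952) - 2*32*(-1 + 2*32) = (117433 - 163381/38952) - 2*32*(-1 + 64) = 4574086835/38952 - 2*32*63 = 4574086835/38952 - 1*4032 = 4574086835/38952 - 4032 = 4417032371/38952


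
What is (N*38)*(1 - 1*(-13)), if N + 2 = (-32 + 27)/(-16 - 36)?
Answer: -13167/13 ≈ -1012.8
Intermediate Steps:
N = -99/52 (N = -2 + (-32 + 27)/(-16 - 36) = -2 - 5/(-52) = -2 - 5*(-1/52) = -2 + 5/52 = -99/52 ≈ -1.9038)
(N*38)*(1 - 1*(-13)) = (-99/52*38)*(1 - 1*(-13)) = -1881*(1 + 13)/26 = -1881/26*14 = -13167/13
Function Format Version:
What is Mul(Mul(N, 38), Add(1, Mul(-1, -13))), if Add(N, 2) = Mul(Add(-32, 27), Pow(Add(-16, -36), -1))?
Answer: Rational(-13167, 13) ≈ -1012.8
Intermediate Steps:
N = Rational(-99, 52) (N = Add(-2, Mul(Add(-32, 27), Pow(Add(-16, -36), -1))) = Add(-2, Mul(-5, Pow(-52, -1))) = Add(-2, Mul(-5, Rational(-1, 52))) = Add(-2, Rational(5, 52)) = Rational(-99, 52) ≈ -1.9038)
Mul(Mul(N, 38), Add(1, Mul(-1, -13))) = Mul(Mul(Rational(-99, 52), 38), Add(1, Mul(-1, -13))) = Mul(Rational(-1881, 26), Add(1, 13)) = Mul(Rational(-1881, 26), 14) = Rational(-13167, 13)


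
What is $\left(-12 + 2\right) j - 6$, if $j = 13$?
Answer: $-136$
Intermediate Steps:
$\left(-12 + 2\right) j - 6 = \left(-12 + 2\right) 13 - 6 = \left(-10\right) 13 - 6 = -130 - 6 = -136$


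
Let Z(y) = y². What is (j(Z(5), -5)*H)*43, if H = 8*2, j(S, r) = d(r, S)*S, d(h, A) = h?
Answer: -86000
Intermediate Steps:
j(S, r) = S*r (j(S, r) = r*S = S*r)
H = 16
(j(Z(5), -5)*H)*43 = ((5²*(-5))*16)*43 = ((25*(-5))*16)*43 = -125*16*43 = -2000*43 = -86000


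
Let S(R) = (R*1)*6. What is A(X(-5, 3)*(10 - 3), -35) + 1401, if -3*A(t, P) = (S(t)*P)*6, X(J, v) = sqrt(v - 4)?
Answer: 1401 + 2940*I ≈ 1401.0 + 2940.0*I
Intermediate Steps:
S(R) = 6*R (S(R) = R*6 = 6*R)
X(J, v) = sqrt(-4 + v)
A(t, P) = -12*P*t (A(t, P) = -(6*t)*P*6/3 = -6*P*t*6/3 = -12*P*t)
A(X(-5, 3)*(10 - 3), -35) + 1401 = -12*(-35)*sqrt(-4 + 3)*(10 - 3) + 1401 = -12*(-35)*sqrt(-1)*7 + 1401 = -12*(-35)*I*7 + 1401 = -12*(-35)*7*I + 1401 = 2940*I + 1401 = 1401 + 2940*I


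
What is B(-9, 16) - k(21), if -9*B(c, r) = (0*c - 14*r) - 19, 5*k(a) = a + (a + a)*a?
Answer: -768/5 ≈ -153.60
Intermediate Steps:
k(a) = a/5 + 2*a²/5 (k(a) = (a + (a + a)*a)/5 = (a + (2*a)*a)/5 = (a + 2*a²)/5 = a/5 + 2*a²/5)
B(c, r) = 19/9 + 14*r/9 (B(c, r) = -((0*c - 14*r) - 19)/9 = -((0 - 14*r) - 19)/9 = -(-14*r - 19)/9 = -(-19 - 14*r)/9 = 19/9 + 14*r/9)
B(-9, 16) - k(21) = (19/9 + (14/9)*16) - 21*(1 + 2*21)/5 = (19/9 + 224/9) - 21*(1 + 42)/5 = 27 - 21*43/5 = 27 - 1*903/5 = 27 - 903/5 = -768/5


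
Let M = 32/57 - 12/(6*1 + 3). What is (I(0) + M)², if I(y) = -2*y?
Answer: 1936/3249 ≈ 0.59588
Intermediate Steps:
M = -44/57 (M = 32*(1/57) - 12/(6 + 3) = 32/57 - 12/9 = 32/57 - 12*⅑ = 32/57 - 4/3 = -44/57 ≈ -0.77193)
(I(0) + M)² = (-2*0 - 44/57)² = (0 - 44/57)² = (-44/57)² = 1936/3249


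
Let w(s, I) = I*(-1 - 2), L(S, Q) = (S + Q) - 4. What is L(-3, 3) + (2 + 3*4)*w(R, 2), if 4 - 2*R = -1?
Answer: -88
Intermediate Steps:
R = 5/2 (R = 2 - 1/2*(-1) = 2 + 1/2 = 5/2 ≈ 2.5000)
L(S, Q) = -4 + Q + S (L(S, Q) = (Q + S) - 4 = -4 + Q + S)
w(s, I) = -3*I (w(s, I) = I*(-3) = -3*I)
L(-3, 3) + (2 + 3*4)*w(R, 2) = (-4 + 3 - 3) + (2 + 3*4)*(-3*2) = -4 + (2 + 12)*(-6) = -4 + 14*(-6) = -4 - 84 = -88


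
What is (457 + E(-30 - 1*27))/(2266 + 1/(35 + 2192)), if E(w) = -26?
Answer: 959837/5046383 ≈ 0.19020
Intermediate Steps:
(457 + E(-30 - 1*27))/(2266 + 1/(35 + 2192)) = (457 - 26)/(2266 + 1/(35 + 2192)) = 431/(2266 + 1/2227) = 431/(5046383/2227) = 431*(2227/5046383) = 959837/5046383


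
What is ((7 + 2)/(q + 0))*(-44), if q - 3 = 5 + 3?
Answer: -36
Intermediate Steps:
q = 11 (q = 3 + (5 + 3) = 3 + 8 = 11)
((7 + 2)/(q + 0))*(-44) = ((7 + 2)/(11 + 0))*(-44) = (9/11)*(-44) = -36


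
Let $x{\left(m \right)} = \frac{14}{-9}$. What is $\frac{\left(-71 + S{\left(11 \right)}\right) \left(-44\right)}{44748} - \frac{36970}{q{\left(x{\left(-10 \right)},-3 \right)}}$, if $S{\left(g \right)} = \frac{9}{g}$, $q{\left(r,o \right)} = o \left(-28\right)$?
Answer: $- \frac{68919757}{156618} \approx -440.05$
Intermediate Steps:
$x{\left(m \right)} = - \frac{14}{9}$ ($x{\left(m \right)} = 14 \left(- \frac{1}{9}\right) = - \frac{14}{9}$)
$q{\left(r,o \right)} = - 28 o$
$\frac{\left(-71 + S{\left(11 \right)}\right) \left(-44\right)}{44748} - \frac{36970}{q{\left(x{\left(-10 \right)},-3 \right)}} = \frac{\left(-71 + \frac{9}{11}\right) \left(-44\right)}{44748} - \frac{36970}{\left(-28\right) \left(-3\right)} = \left(-71 + 9 \cdot \frac{1}{11}\right) \left(-44\right) \frac{1}{44748} - \frac{36970}{84} = \left(-71 + \frac{9}{11}\right) \left(-44\right) \frac{1}{44748} - \frac{18485}{42} = \left(- \frac{772}{11}\right) \left(-44\right) \frac{1}{44748} - \frac{18485}{42} = 3088 \cdot \frac{1}{44748} - \frac{18485}{42} = \frac{772}{11187} - \frac{18485}{42} = - \frac{68919757}{156618}$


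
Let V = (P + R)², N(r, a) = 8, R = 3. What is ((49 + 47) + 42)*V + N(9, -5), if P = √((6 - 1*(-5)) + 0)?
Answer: 2768 + 828*√11 ≈ 5514.2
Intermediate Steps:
P = √11 (P = √((6 + 5) + 0) = √(11 + 0) = √11 ≈ 3.3166)
V = (3 + √11)² (V = (√11 + 3)² = (3 + √11)² ≈ 39.900)
((49 + 47) + 42)*V + N(9, -5) = ((49 + 47) + 42)*(3 + √11)² + 8 = (96 + 42)*(3 + √11)² + 8 = 138*(3 + √11)² + 8 = 8 + 138*(3 + √11)²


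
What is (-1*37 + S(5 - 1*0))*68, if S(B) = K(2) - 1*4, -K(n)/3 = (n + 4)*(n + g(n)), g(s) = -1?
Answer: -4012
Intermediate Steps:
K(n) = -3*(-1 + n)*(4 + n) (K(n) = -3*(n + 4)*(n - 1) = -3*(4 + n)*(-1 + n) = -3*(-1 + n)*(4 + n))
S(B) = -22 (S(B) = (12 - 9*2 - 3*2²) - 1*4 = (12 - 18 - 3*4) - 4 = (12 - 18 - 12) - 4 = -18 - 4 = -22)
(-1*37 + S(5 - 1*0))*68 = (-1*37 - 22)*68 = (-37 - 22)*68 = -59*68 = -4012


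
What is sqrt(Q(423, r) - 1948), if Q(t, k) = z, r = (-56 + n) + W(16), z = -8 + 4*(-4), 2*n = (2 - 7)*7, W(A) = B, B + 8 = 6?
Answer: 2*I*sqrt(493) ≈ 44.407*I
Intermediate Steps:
B = -2 (B = -8 + 6 = -2)
W(A) = -2
n = -35/2 (n = ((2 - 7)*7)/2 = (-5*7)/2 = (1/2)*(-35) = -35/2 ≈ -17.500)
z = -24 (z = -8 - 16 = -24)
r = -151/2 (r = (-56 - 35/2) - 2 = -147/2 - 2 = -151/2 ≈ -75.500)
Q(t, k) = -24
sqrt(Q(423, r) - 1948) = sqrt(-24 - 1948) = sqrt(-1972) = 2*I*sqrt(493)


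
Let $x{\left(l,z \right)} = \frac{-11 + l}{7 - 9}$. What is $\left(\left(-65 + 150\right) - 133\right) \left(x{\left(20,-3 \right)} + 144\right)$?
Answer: $-6696$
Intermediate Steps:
$x{\left(l,z \right)} = \frac{11}{2} - \frac{l}{2}$ ($x{\left(l,z \right)} = \frac{-11 + l}{-2} = \left(-11 + l\right) \left(- \frac{1}{2}\right) = \frac{11}{2} - \frac{l}{2}$)
$\left(\left(-65 + 150\right) - 133\right) \left(x{\left(20,-3 \right)} + 144\right) = \left(\left(-65 + 150\right) - 133\right) \left(\left(\frac{11}{2} - 10\right) + 144\right) = \left(85 - 133\right) \left(\left(\frac{11}{2} - 10\right) + 144\right) = - 48 \left(- \frac{9}{2} + 144\right) = \left(-48\right) \frac{279}{2} = -6696$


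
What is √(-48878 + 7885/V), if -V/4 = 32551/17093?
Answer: I*√211545349412767/65102 ≈ 223.41*I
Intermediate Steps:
V = -130204/17093 ≈ -7.6174
√(-48878 + 7885/V) = √(-48878 + 7885/(-130204/17093)) = √(-48878 + 7885*(-17093/130204)) = √(-48878 - 134778305/130204) = √(-6498889417/130204) = I*√211545349412767/65102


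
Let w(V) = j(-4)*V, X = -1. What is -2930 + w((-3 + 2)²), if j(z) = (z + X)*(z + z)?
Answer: -2890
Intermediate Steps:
j(z) = 2*z*(-1 + z) (j(z) = (z - 1)*(z + z) = (-1 + z)*(2*z) = 2*z*(-1 + z))
w(V) = 40*V (w(V) = (2*(-4)*(-1 - 4))*V = (2*(-4)*(-5))*V = 40*V)
-2930 + w((-3 + 2)²) = -2930 + 40*(-3 + 2)² = -2930 + 40*(-1)² = -2930 + 40*1 = -2930 + 40 = -2890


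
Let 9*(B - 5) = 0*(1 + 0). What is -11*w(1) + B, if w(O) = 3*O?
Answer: -28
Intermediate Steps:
B = 5 (B = 5 + (0*(1 + 0))/9 = 5 + (0*1)/9 = 5 + (1/9)*0 = 5 + 0 = 5)
-11*w(1) + B = -33 + 5 = -28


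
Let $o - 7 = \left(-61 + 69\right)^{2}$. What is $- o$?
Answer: $-71$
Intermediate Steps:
$o = 71$ ($o = 7 + \left(-61 + 69\right)^{2} = 7 + 8^{2} = 7 + 64 = 71$)
$- o = \left(-1\right) 71 = -71$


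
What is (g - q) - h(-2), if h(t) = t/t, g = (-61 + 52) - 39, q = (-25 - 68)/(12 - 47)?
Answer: -1808/35 ≈ -51.657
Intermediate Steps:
q = 93/35 (q = -93/(-35) = -93*(-1/35) = 93/35 ≈ 2.6571)
g = -48 (g = -9 - 39 = -48)
h(t) = 1
(g - q) - h(-2) = (-48 - 1*93/35) - 1*1 = (-48 - 93/35) - 1 = -1773/35 - 1 = -1808/35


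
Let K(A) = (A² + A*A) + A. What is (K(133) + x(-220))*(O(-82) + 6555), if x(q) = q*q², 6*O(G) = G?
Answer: -208259484136/3 ≈ -6.9420e+10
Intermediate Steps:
K(A) = A + 2*A² (K(A) = (A² + A²) + A = 2*A² + A = A + 2*A²)
O(G) = G/6
x(q) = q³
(K(133) + x(-220))*(O(-82) + 6555) = (133*(1 + 2*133) + (-220)³)*((⅙)*(-82) + 6555) = (133*(1 + 266) - 10648000)*(-41/3 + 6555) = (133*267 - 10648000)*(19624/3) = (35511 - 10648000)*(19624/3) = -10612489*19624/3 = -208259484136/3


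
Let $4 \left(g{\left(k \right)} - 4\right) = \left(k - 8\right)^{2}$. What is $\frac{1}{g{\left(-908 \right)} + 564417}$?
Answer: $\frac{1}{774185} \approx 1.2917 \cdot 10^{-6}$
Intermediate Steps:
$g{\left(k \right)} = 4 + \frac{\left(-8 + k\right)^{2}}{4}$ ($g{\left(k \right)} = 4 + \frac{\left(k - 8\right)^{2}}{4} = 4 + \frac{\left(-8 + k\right)^{2}}{4}$)
$\frac{1}{g{\left(-908 \right)} + 564417} = \frac{1}{\left(4 + \frac{\left(-8 - 908\right)^{2}}{4}\right) + 564417} = \frac{1}{\left(4 + \frac{\left(-916\right)^{2}}{4}\right) + 564417} = \frac{1}{\left(4 + \frac{1}{4} \cdot 839056\right) + 564417} = \frac{1}{\left(4 + 209764\right) + 564417} = \frac{1}{209768 + 564417} = \frac{1}{774185}$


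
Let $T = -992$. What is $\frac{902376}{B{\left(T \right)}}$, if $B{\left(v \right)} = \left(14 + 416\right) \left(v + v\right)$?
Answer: $- \frac{112797}{106640} \approx -1.0577$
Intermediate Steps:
$B{\left(v \right)} = 860 v$ ($B{\left(v \right)} = 430 \cdot 2 v = 860 v$)
$\frac{902376}{B{\left(T \right)}} = \frac{902376}{860 \left(-992\right)} = \frac{902376}{-853120} = 902376 \left(- \frac{1}{853120}\right) = - \frac{112797}{106640}$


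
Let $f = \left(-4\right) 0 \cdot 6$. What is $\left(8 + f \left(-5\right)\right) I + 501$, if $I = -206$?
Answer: $-1147$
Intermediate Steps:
$f = 0$ ($f = 0 \cdot 6 = 0$)
$\left(8 + f \left(-5\right)\right) I + 501 = \left(8 + 0 \left(-5\right)\right) \left(-206\right) + 501 = \left(8 + 0\right) \left(-206\right) + 501 = 8 \left(-206\right) + 501 = -1648 + 501 = -1147$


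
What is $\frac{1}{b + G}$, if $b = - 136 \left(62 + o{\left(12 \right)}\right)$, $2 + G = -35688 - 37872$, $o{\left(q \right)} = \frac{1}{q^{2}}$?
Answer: $- \frac{18}{1475909} \approx -1.2196 \cdot 10^{-5}$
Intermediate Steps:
$o{\left(q \right)} = \frac{1}{q^{2}}$
$G = -73562$ ($G = -2 - 73560 = -73562$)
$b = - \frac{151793}{18}$ ($b = - 136 \left(62 + \frac{1}{144}\right) = \left(-136\right) \frac{8929}{144} = - \frac{151793}{18} \approx -8432.9$)
$\frac{1}{b + G} = \frac{1}{- \frac{151793}{18} - 73562} = \frac{1}{- \frac{1475909}{18}} = - \frac{18}{1475909}$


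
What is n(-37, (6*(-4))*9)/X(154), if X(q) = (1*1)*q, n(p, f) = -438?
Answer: -219/77 ≈ -2.8442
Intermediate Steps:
X(q) = q (X(q) = 1*q = q)
n(-37, (6*(-4))*9)/X(154) = -438/154 = -438*1/154 = -219/77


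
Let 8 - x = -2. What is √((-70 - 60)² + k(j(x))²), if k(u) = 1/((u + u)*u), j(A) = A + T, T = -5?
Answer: √42250001/50 ≈ 130.00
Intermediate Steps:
x = 10 (x = 8 - 1*(-2) = 8 + 2 = 10)
j(A) = -5 + A (j(A) = A - 5 = -5 + A)
k(u) = 1/(2*u²) (k(u) = 1/(((2*u))*u) = (1/(2*u))/u = 1/(2*u²))
√((-70 - 60)² + k(j(x))²) = √((-70 - 60)² + (1/(2*(-5 + 10)²))²) = √((-130)² + ((½)/5²)²) = √(16900 + ((½)*(1/25))²) = √(16900 + (1/50)²) = √(16900 + 1/2500) = √(42250001/2500) = √42250001/50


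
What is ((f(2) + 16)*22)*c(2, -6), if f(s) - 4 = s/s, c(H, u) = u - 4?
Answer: -4620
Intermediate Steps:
c(H, u) = -4 + u
f(s) = 5 (f(s) = 4 + s/s = 4 + 1 = 5)
((f(2) + 16)*22)*c(2, -6) = ((5 + 16)*22)*(-4 - 6) = (21*22)*(-10) = 462*(-10) = -4620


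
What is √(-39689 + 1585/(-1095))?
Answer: 28*I*√2428053/219 ≈ 199.22*I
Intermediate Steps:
√(-39689 + 1585/(-1095)) = √(-39689 + 1585*(-1/1095)) = √(-39689 - 317/219) = √(-8692208/219) = 28*I*√2428053/219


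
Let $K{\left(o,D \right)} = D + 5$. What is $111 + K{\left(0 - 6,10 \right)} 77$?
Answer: $1266$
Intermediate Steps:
$K{\left(o,D \right)} = 5 + D$
$111 + K{\left(0 - 6,10 \right)} 77 = 111 + \left(5 + 10\right) 77 = 111 + 15 \cdot 77 = 111 + 1155 = 1266$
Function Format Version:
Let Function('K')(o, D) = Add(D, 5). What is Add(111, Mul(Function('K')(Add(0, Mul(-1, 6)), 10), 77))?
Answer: 1266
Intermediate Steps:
Function('K')(o, D) = Add(5, D)
Add(111, Mul(Function('K')(Add(0, Mul(-1, 6)), 10), 77)) = Add(111, Mul(Add(5, 10), 77)) = Add(111, Mul(15, 77)) = Add(111, 1155) = 1266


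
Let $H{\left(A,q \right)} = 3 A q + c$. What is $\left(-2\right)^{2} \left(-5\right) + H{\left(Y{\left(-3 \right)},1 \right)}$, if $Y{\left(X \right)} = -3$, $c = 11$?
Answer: $-18$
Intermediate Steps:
$H{\left(A,q \right)} = 11 + 3 A q$ ($H{\left(A,q \right)} = 3 A q + 11 = 11 + 3 A q$)
$\left(-2\right)^{2} \left(-5\right) + H{\left(Y{\left(-3 \right)},1 \right)} = \left(-2\right)^{2} \left(-5\right) + \left(11 + 3 \left(-3\right) 1\right) = 4 \left(-5\right) + \left(11 - 9\right) = -20 + 2 = -18$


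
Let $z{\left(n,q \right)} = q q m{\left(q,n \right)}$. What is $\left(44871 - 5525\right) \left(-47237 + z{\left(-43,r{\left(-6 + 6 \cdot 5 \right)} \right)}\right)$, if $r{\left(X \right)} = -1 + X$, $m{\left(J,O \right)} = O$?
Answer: $-2753590464$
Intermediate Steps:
$z{\left(n,q \right)} = n q^{2}$ ($z{\left(n,q \right)} = q q n = q^{2} n = n q^{2}$)
$\left(44871 - 5525\right) \left(-47237 + z{\left(-43,r{\left(-6 + 6 \cdot 5 \right)} \right)}\right) = \left(44871 - 5525\right) \left(-47237 - 43 \left(-1 + \left(-6 + 6 \cdot 5\right)\right)^{2}\right) = 39346 \left(-47237 - 43 \left(-1 + \left(-6 + 30\right)\right)^{2}\right) = 39346 \left(-47237 - 43 \left(-1 + 24\right)^{2}\right) = 39346 \left(-47237 - 43 \cdot 23^{2}\right) = 39346 \left(-47237 - 22747\right) = 39346 \left(-69984\right) = -2753590464$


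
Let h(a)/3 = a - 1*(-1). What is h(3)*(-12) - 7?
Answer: -151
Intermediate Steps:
h(a) = 3 + 3*a (h(a) = 3*(a - 1*(-1)) = 3*(a + 1) = 3*(1 + a) = 3 + 3*a)
h(3)*(-12) - 7 = (3 + 3*3)*(-12) - 7 = (3 + 9)*(-12) - 7 = 12*(-12) - 7 = -144 - 7 = -151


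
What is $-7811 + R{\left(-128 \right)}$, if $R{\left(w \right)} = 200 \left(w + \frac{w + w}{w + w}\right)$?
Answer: $-33211$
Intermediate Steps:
$R{\left(w \right)} = 200 + 200 w$ ($R{\left(w \right)} = 200 \left(w + \frac{2 w}{2 w}\right) = 200 \left(w + 2 w \frac{1}{2 w}\right) = 200 \left(w + 1\right) = 200 \left(1 + w\right) = 200 + 200 w$)
$-7811 + R{\left(-128 \right)} = -7811 + \left(200 + 200 \left(-128\right)\right) = -7811 + \left(200 - 25600\right) = -7811 - 25400 = -33211$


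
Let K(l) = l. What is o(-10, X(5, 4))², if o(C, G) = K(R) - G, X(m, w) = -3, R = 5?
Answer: 64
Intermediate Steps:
o(C, G) = 5 - G
o(-10, X(5, 4))² = (5 - 1*(-3))² = (5 + 3)² = 8² = 64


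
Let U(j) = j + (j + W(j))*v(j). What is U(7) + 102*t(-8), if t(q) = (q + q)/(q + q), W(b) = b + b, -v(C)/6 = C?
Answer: -773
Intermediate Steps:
v(C) = -6*C
W(b) = 2*b
t(q) = 1 (t(q) = (2*q)/((2*q)) = (2*q)*(1/(2*q)) = 1)
U(j) = j - 18*j² (U(j) = j + (j + 2*j)*(-6*j) = j + (3*j)*(-6*j) = j - 18*j²)
U(7) + 102*t(-8) = 7*(1 - 18*7) + 102*1 = 7*(1 - 126) + 102 = 7*(-125) + 102 = -875 + 102 = -773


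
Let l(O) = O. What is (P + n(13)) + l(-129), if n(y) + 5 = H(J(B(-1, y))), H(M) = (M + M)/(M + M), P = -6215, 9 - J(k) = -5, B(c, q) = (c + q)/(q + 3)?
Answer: -6348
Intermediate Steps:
B(c, q) = (c + q)/(3 + q)
J(k) = 14 (J(k) = 9 - 1*(-5) = 9 + 5 = 14)
H(M) = 1 (H(M) = (2*M)/((2*M)) = (2*M)*(1/(2*M)) = 1)
n(y) = -4 (n(y) = -5 + 1 = -4)
(P + n(13)) + l(-129) = (-6215 - 4) - 129 = -6219 - 129 = -6348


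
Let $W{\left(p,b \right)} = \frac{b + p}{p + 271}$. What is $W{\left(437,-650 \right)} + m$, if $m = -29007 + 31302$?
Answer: $\frac{541549}{236} \approx 2294.7$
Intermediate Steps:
$W{\left(p,b \right)} = \frac{b + p}{271 + p}$
$m = 2295$
$W{\left(437,-650 \right)} + m = \frac{-650 + 437}{271 + 437} + 2295 = \frac{1}{708} \left(-213\right) + 2295 = - \frac{71}{236} + 2295 = \frac{541549}{236}$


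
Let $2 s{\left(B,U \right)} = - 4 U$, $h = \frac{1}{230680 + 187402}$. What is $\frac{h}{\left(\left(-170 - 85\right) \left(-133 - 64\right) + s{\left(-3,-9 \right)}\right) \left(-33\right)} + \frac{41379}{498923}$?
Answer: $\frac{28689131034287299}{345916221350652414} \approx 0.082937$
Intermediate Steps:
$h = \frac{1}{418082} \approx 2.3919 \cdot 10^{-6}$
$s{\left(B,U \right)} = - 2 U$ ($s{\left(B,U \right)} = \frac{\left(-4\right) U}{2} = - 2 U$)
$\frac{h}{\left(\left(-170 - 85\right) \left(-133 - 64\right) + s{\left(-3,-9 \right)}\right) \left(-33\right)} + \frac{41379}{498923} = \frac{1}{418082 \left(\left(-170 - 85\right) \left(-133 - 64\right) - -18\right) \left(-33\right)} + \frac{41379}{498923} = \frac{1}{418082 \left(\left(-255\right) \left(-197\right) + 18\right) \left(-33\right)} + 41379 \cdot \frac{1}{498923} = \frac{1}{418082 \left(50235 + 18\right) \left(-33\right)} + \frac{41379}{498923} = \frac{1}{418082 \cdot 50253 \left(-33\right)} + \frac{41379}{498923} = \frac{1}{418082 \left(-1658349\right)} + \frac{41379}{498923} = \frac{1}{418082} \left(- \frac{1}{1658349}\right) + \frac{41379}{498923} = - \frac{1}{693325866618} + \frac{41379}{498923} = \frac{28689131034287299}{345916221350652414}$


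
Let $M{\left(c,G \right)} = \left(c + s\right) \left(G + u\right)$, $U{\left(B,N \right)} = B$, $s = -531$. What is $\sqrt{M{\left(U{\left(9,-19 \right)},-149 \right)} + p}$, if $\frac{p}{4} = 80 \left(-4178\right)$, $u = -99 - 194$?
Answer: $2 i \sqrt{276559} \approx 1051.8 i$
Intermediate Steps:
$u = -293$
$M{\left(c,G \right)} = \left(-531 + c\right) \left(-293 + G\right)$ ($M{\left(c,G \right)} = \left(c - 531\right) \left(G - 293\right) = \left(-531 + c\right) \left(-293 + G\right)$)
$p = -1336960$ ($p = 4 \cdot 80 \left(-4178\right) = 4 \left(-334240\right) = -1336960$)
$\sqrt{M{\left(U{\left(9,-19 \right)},-149 \right)} + p} = \sqrt{\left(155583 - -79119 - 2637 - 1341\right) - 1336960} = \sqrt{\left(155583 + 79119 - 2637 - 1341\right) - 1336960} = \sqrt{230724 - 1336960} = \sqrt{-1106236} = 2 i \sqrt{276559}$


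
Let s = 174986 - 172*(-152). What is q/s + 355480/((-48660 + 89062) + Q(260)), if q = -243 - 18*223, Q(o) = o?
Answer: 35662297133/4089174030 ≈ 8.7211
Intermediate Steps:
s = 201130 (s = 174986 - 1*(-26144) = 174986 + 26144 = 201130)
q = -4257 (q = -243 - 4014 = -4257)
q/s + 355480/((-48660 + 89062) + Q(260)) = -4257/201130 + 355480/((-48660 + 89062) + 260) = -4257*1/201130 + 355480/(40402 + 260) = -4257/201130 + 355480/40662 = -4257/201130 + 355480*(1/40662) = -4257/201130 + 177740/20331 = 35662297133/4089174030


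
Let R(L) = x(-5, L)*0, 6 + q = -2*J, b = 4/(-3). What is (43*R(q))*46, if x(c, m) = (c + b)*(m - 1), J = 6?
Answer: 0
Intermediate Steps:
b = -4/3 (b = 4*(-⅓) = -4/3 ≈ -1.3333)
q = -18 (q = -6 - 2*6 = -6 - 12 = -18)
x(c, m) = (-1 + m)*(-4/3 + c) (x(c, m) = (c - 4/3)*(m - 1) = (-4/3 + c)*(-1 + m) = (-1 + m)*(-4/3 + c))
R(L) = 0 (R(L) = (4/3 - 1*(-5) - 4*L/3 - 5*L)*0 = (4/3 + 5 - 4*L/3 - 5*L)*0 = (19/3 - 19*L/3)*0 = 0)
(43*R(q))*46 = (43*0)*46 = 0*46 = 0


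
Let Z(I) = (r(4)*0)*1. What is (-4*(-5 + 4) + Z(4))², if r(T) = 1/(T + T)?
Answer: 16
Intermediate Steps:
r(T) = 1/(2*T)
Z(I) = 0 (Z(I) = (((½)/4)*0)*1 = (((½)*(¼))*0)*1 = ((⅛)*0)*1 = 0*1 = 0)
(-4*(-5 + 4) + Z(4))² = (-4*(-5 + 4) + 0)² = (-4*(-1) + 0)² = (4 + 0)² = 4² = 16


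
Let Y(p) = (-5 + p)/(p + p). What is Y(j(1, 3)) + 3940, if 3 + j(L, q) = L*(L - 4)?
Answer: 47291/12 ≈ 3940.9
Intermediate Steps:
j(L, q) = -3 + L*(-4 + L) (j(L, q) = -3 + L*(L - 4) = -3 + L*(-4 + L))
Y(p) = (-5 + p)/(2*p) (Y(p) = (-5 + p)/((2*p)) = (-5 + p)*(1/(2*p)) = (-5 + p)/(2*p))
Y(j(1, 3)) + 3940 = (-5 + (-3 + 1² - 4*1))/(2*(-3 + 1² - 4*1)) + 3940 = (-5 + (-3 + 1 - 4))/(2*(-3 + 1 - 4)) + 3940 = (½)*(-5 - 6)/(-6) + 3940 = (½)*(-⅙)*(-11) + 3940 = 11/12 + 3940 = 47291/12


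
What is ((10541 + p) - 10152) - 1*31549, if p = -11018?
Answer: -42178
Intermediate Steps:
((10541 + p) - 10152) - 1*31549 = ((10541 - 11018) - 10152) - 1*31549 = (-477 - 10152) - 31549 = -10629 - 31549 = -42178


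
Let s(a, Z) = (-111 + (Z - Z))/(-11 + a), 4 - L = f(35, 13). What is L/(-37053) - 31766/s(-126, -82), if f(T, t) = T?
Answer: -53750834495/1370961 ≈ -39207.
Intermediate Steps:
L = -31 (L = 4 - 1*35 = 4 - 35 = -31)
s(a, Z) = -111/(-11 + a) (s(a, Z) = (-111 + 0)/(-11 + a) = -111/(-11 + a))
L/(-37053) - 31766/s(-126, -82) = -31/(-37053) - 31766/((-111/(-11 - 126))) = -31*(-1/37053) - 31766/((-111/(-137))) = 31/37053 - 31766/((-111*(-1/137))) = 31/37053 - 31766/111/137 = 31/37053 - 31766*137/111 = 31/37053 - 4351942/111 = -53750834495/1370961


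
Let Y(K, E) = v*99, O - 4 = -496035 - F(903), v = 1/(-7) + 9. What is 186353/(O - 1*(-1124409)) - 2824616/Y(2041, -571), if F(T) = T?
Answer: -6202743818743/1925720775 ≈ -3221.0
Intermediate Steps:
v = 62/7 (v = 1*(-1/7) + 9 = -1/7 + 9 = 62/7 ≈ 8.8571)
O = -496934 (O = 4 + (-496035 - 1*903) = 4 + (-496035 - 903) = 4 - 496938 = -496934)
Y(K, E) = 6138/7 (Y(K, E) = (62/7)*99 = 6138/7)
186353/(O - 1*(-1124409)) - 2824616/Y(2041, -571) = 186353/(-496934 - 1*(-1124409)) - 2824616/6138/7 = 186353/(-496934 + 1124409) - 2824616*7/6138 = 186353/627475 - 9886156/3069 = -6202743818743/1925720775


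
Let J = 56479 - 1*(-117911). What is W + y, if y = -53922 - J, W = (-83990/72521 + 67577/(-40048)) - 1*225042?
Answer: -1316693810643969/2904321008 ≈ -4.5336e+5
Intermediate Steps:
J = 174390 (J = 56479 + 117911 = 174390)
W = -653602472665473/2904321008 (W = (-83990*1/72521 + 67577*(-1/40048)) - 225042 = (-83990/72521 - 67577/40048) - 225042 = -8264383137/2904321008 - 225042 = -653602472665473/2904321008 ≈ -2.2504e+5)
y = -228312 (y = -53922 - 1*174390 = -53922 - 174390 = -228312)
W + y = -653602472665473/2904321008 - 228312 = -1316693810643969/2904321008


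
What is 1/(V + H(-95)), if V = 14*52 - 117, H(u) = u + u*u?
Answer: 1/9541 ≈ 0.00010481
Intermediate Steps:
H(u) = u + u²
V = 611 (V = 728 - 117 = 611)
1/(V + H(-95)) = 1/(611 - 95*(1 - 95)) = 1/(611 - 95*(-94)) = 1/(611 + 8930) = 1/9541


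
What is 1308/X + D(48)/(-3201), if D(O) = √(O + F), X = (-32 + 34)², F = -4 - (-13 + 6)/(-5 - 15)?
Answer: 327 - √485/10670 ≈ 327.00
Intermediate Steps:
F = -87/20 (F = -4 - (-7)/(-20) = -4 - (-7)*(-1)/20 = -4 - 1*7/20 = -4 - 7/20 = -87/20 ≈ -4.3500)
X = 4 (X = 2² = 4)
D(O) = √(-87/20 + O) (D(O) = √(O - 87/20) = √(-87/20 + O))
1308/X + D(48)/(-3201) = 1308/4 + (√(-435 + 100*48)/10)/(-3201) = 1308*(¼) + (√(-435 + 4800)/10)*(-1/3201) = 327 + (√4365/10)*(-1/3201) = 327 + ((3*√485)/10)*(-1/3201) = 327 + (3*√485/10)*(-1/3201) = 327 - √485/10670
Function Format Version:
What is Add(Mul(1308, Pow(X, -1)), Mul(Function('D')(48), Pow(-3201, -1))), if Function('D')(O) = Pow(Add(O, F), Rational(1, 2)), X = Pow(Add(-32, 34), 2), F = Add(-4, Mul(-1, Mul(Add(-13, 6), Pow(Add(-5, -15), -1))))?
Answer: Add(327, Mul(Rational(-1, 10670), Pow(485, Rational(1, 2)))) ≈ 327.00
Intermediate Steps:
F = Rational(-87, 20) (F = Add(-4, Mul(-1, Mul(-7, Pow(-20, -1)))) = Add(-4, Mul(-1, Mul(-7, Rational(-1, 20)))) = Add(-4, Mul(-1, Rational(7, 20))) = Add(-4, Rational(-7, 20)) = Rational(-87, 20) ≈ -4.3500)
X = 4 (X = Pow(2, 2) = 4)
Function('D')(O) = Pow(Add(Rational(-87, 20), O), Rational(1, 2)) (Function('D')(O) = Pow(Add(O, Rational(-87, 20)), Rational(1, 2)) = Pow(Add(Rational(-87, 20), O), Rational(1, 2)))
Add(Mul(1308, Pow(X, -1)), Mul(Function('D')(48), Pow(-3201, -1))) = Add(Mul(1308, Pow(4, -1)), Mul(Mul(Rational(1, 10), Pow(Add(-435, Mul(100, 48)), Rational(1, 2))), Pow(-3201, -1))) = Add(Mul(1308, Rational(1, 4)), Mul(Mul(Rational(1, 10), Pow(Add(-435, 4800), Rational(1, 2))), Rational(-1, 3201))) = Add(327, Mul(Mul(Rational(1, 10), Pow(4365, Rational(1, 2))), Rational(-1, 3201))) = Add(327, Mul(Mul(Rational(1, 10), Mul(3, Pow(485, Rational(1, 2)))), Rational(-1, 3201))) = Add(327, Mul(Mul(Rational(3, 10), Pow(485, Rational(1, 2))), Rational(-1, 3201))) = Add(327, Mul(Rational(-1, 10670), Pow(485, Rational(1, 2))))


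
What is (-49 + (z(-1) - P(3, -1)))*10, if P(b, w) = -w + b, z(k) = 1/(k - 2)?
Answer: -1600/3 ≈ -533.33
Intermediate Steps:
z(k) = 1/(-2 + k)
P(b, w) = b - w
(-49 + (z(-1) - P(3, -1)))*10 = (-49 + (1/(-2 - 1) - (3 - 1*(-1))))*10 = (-49 + (1/(-3) - (3 + 1)))*10 = (-49 + (-1/3 - 1*4))*10 = (-49 + (-1/3 - 4))*10 = (-49 - 13/3)*10 = -160/3*10 = -1600/3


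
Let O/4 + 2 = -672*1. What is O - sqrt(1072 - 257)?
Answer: -2696 - sqrt(815) ≈ -2724.5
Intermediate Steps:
O = -2696 (O = -8 + 4*(-672*1) = -8 + 4*(-672) = -8 - 2688 = -2696)
O - sqrt(1072 - 257) = -2696 - sqrt(1072 - 257) = -2696 - sqrt(815)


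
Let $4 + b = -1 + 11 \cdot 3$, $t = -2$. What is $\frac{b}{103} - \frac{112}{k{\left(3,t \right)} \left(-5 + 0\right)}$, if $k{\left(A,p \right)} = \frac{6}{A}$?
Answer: $\frac{5908}{515} \approx 11.472$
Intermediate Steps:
$b = 28$ ($b = -4 + \left(-1 + 11 \cdot 3\right) = -4 + \left(-1 + 33\right) = -4 + 32 = 28$)
$\frac{b}{103} - \frac{112}{k{\left(3,t \right)} \left(-5 + 0\right)} = \frac{28}{103} - \frac{112}{\frac{6}{3} \left(-5 + 0\right)} = 28 \cdot \frac{1}{103} - \frac{112}{6 \cdot \frac{1}{3} \left(-5\right)} = \frac{28}{103} - \frac{112}{2 \left(-5\right)} = \frac{28}{103} - \frac{112}{-10} = \frac{28}{103} - - \frac{56}{5} = \frac{28}{103} + \frac{56}{5} = \frac{5908}{515}$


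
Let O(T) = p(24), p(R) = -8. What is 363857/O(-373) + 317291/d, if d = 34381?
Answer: -12507229189/275048 ≈ -45473.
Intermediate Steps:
O(T) = -8
363857/O(-373) + 317291/d = 363857/(-8) + 317291/34381 = 363857*(-⅛) + 317291*(1/34381) = -363857/8 + 317291/34381 = -12507229189/275048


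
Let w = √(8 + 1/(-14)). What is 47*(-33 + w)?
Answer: -1551 + 47*√1554/14 ≈ -1418.7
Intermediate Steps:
w = √1554/14 (w = √(8 - 1/14) = √(111/14) = √1554/14 ≈ 2.8158)
47*(-33 + w) = 47*(-33 + √1554/14) = -1551 + 47*√1554/14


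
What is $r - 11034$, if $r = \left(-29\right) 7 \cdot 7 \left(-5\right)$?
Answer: $-3929$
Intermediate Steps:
$r = 7105$ ($r = \left(-203\right) \left(-35\right) = 7105$)
$r - 11034 = 7105 - 11034 = -3929$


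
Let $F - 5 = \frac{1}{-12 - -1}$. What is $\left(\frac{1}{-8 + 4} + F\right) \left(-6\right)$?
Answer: $- \frac{615}{22} \approx -27.955$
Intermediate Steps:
$F = \frac{54}{11}$ ($F = 5 + \frac{1}{-12 - -1} = 5 + \frac{1}{-12 + \left(-3 + 4\right)} = 5 + \frac{1}{-12 + 1} = 5 + \frac{1}{-11} = 5 - \frac{1}{11} = \frac{54}{11} \approx 4.9091$)
$\left(\frac{1}{-8 + 4} + F\right) \left(-6\right) = \left(\frac{1}{-8 + 4} + \frac{54}{11}\right) \left(-6\right) = \left(\frac{1}{-4} + \frac{54}{11}\right) \left(-6\right) = \left(- \frac{1}{4} + \frac{54}{11}\right) \left(-6\right) = \frac{205}{44} \left(-6\right) = - \frac{615}{22}$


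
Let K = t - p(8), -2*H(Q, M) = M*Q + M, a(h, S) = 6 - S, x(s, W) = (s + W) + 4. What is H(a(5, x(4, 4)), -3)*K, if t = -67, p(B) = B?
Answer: 1125/2 ≈ 562.50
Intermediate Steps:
x(s, W) = 4 + W + s (x(s, W) = (W + s) + 4 = 4 + W + s)
H(Q, M) = -M/2 - M*Q/2 (H(Q, M) = -(M*Q + M)/2 = -(M + M*Q)/2 = -M/2 - M*Q/2)
K = -75 (K = -67 - 1*8 = -67 - 8 = -75)
H(a(5, x(4, 4)), -3)*K = -1/2*(-3)*(1 + (6 - (4 + 4 + 4)))*(-75) = -1/2*(-3)*(1 + (6 - 1*12))*(-75) = -1/2*(-3)*(1 + (6 - 12))*(-75) = -1/2*(-3)*(1 - 6)*(-75) = -1/2*(-3)*(-5)*(-75) = -15/2*(-75) = 1125/2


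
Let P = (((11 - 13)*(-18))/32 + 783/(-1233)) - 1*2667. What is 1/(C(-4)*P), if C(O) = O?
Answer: 274/2922495 ≈ 9.3756e-5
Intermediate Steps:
P = -2922495/1096 (P = (-2*(-18)*(1/32) + 783*(-1/1233)) - 2667 = (36*(1/32) - 87/137) - 2667 = (9/8 - 87/137) - 2667 = 537/1096 - 2667 = -2922495/1096 ≈ -2666.5)
1/(C(-4)*P) = 1/(-4*(-2922495/1096)) = 1/(2922495/274) = 274/2922495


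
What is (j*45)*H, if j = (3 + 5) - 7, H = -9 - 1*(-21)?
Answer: 540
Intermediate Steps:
H = 12 (H = -9 + 21 = 12)
j = 1 (j = 8 - 7 = 1)
(j*45)*H = (1*45)*12 = 45*12 = 540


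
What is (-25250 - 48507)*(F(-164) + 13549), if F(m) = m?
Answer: -987237445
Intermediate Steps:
(-25250 - 48507)*(F(-164) + 13549) = (-25250 - 48507)*(-164 + 13549) = -73757*13385 = -987237445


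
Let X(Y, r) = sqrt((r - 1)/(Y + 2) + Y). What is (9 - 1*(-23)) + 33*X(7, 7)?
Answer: 32 + 11*sqrt(69) ≈ 123.37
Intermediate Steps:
X(Y, r) = sqrt(Y + (-1 + r)/(2 + Y)) (X(Y, r) = sqrt((-1 + r)/(2 + Y) + Y) = sqrt(Y + (-1 + r)/(2 + Y)))
(9 - 1*(-23)) + 33*X(7, 7) = (9 - 1*(-23)) + 33*sqrt((-1 + 7 + 7*(2 + 7))/(2 + 7)) = (9 + 23) + 33*sqrt((-1 + 7 + 7*9)/9) = 32 + 33*sqrt((-1 + 7 + 63)/9) = 32 + 33*sqrt((1/9)*69) = 32 + 33*sqrt(23/3) = 32 + 33*(sqrt(69)/3) = 32 + 11*sqrt(69)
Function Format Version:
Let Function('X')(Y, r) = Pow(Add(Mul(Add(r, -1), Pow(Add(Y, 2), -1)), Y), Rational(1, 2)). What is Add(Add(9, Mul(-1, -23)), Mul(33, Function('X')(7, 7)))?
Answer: Add(32, Mul(11, Pow(69, Rational(1, 2)))) ≈ 123.37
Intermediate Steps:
Function('X')(Y, r) = Pow(Add(Y, Mul(Pow(Add(2, Y), -1), Add(-1, r))), Rational(1, 2)) (Function('X')(Y, r) = Pow(Add(Mul(Add(-1, r), Pow(Add(2, Y), -1)), Y), Rational(1, 2)) = Pow(Add(Mul(Pow(Add(2, Y), -1), Add(-1, r)), Y), Rational(1, 2)) = Pow(Add(Y, Mul(Pow(Add(2, Y), -1), Add(-1, r))), Rational(1, 2)))
Add(Add(9, Mul(-1, -23)), Mul(33, Function('X')(7, 7))) = Add(Add(9, Mul(-1, -23)), Mul(33, Pow(Mul(Pow(Add(2, 7), -1), Add(-1, 7, Mul(7, Add(2, 7)))), Rational(1, 2)))) = Add(Add(9, 23), Mul(33, Pow(Mul(Pow(9, -1), Add(-1, 7, Mul(7, 9))), Rational(1, 2)))) = Add(32, Mul(33, Pow(Mul(Rational(1, 9), Add(-1, 7, 63)), Rational(1, 2)))) = Add(32, Mul(33, Pow(Mul(Rational(1, 9), 69), Rational(1, 2)))) = Add(32, Mul(33, Pow(Rational(23, 3), Rational(1, 2)))) = Add(32, Mul(33, Mul(Rational(1, 3), Pow(69, Rational(1, 2))))) = Add(32, Mul(11, Pow(69, Rational(1, 2))))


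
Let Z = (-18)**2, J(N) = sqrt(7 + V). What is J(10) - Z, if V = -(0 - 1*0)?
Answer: -324 + sqrt(7) ≈ -321.35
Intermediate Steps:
V = 0 (V = -(0 + 0) = -1*0 = 0)
J(N) = sqrt(7) (J(N) = sqrt(7 + 0) = sqrt(7))
Z = 324
J(10) - Z = sqrt(7) - 1*324 = sqrt(7) - 324 = -324 + sqrt(7)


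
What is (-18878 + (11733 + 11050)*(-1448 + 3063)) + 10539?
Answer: 36786206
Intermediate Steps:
(-18878 + (11733 + 11050)*(-1448 + 3063)) + 10539 = (-18878 + 22783*1615) + 10539 = (-18878 + 36794545) + 10539 = 36775667 + 10539 = 36786206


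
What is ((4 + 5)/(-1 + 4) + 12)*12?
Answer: 180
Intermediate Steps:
((4 + 5)/(-1 + 4) + 12)*12 = (9/3 + 12)*12 = (9*(⅓) + 12)*12 = (3 + 12)*12 = 15*12 = 180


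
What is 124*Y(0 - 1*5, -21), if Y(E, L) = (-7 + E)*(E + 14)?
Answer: -13392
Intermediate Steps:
Y(E, L) = (-7 + E)*(14 + E)
124*Y(0 - 1*5, -21) = 124*(-98 + (0 - 1*5)**2 + 7*(0 - 1*5)) = 124*(-98 + (0 - 5)**2 + 7*(0 - 5)) = 124*(-98 + (-5)**2 + 7*(-5)) = 124*(-98 + 25 - 35) = 124*(-108) = -13392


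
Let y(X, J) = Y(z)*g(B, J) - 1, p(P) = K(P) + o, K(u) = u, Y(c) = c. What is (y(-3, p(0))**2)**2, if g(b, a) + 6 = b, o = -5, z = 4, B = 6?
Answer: 1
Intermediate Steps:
g(b, a) = -6 + b
p(P) = -5 + P (p(P) = P - 5 = -5 + P)
y(X, J) = -1 (y(X, J) = 4*(-6 + 6) - 1 = 4*0 - 1 = 0 - 1 = -1)
(y(-3, p(0))**2)**2 = ((-1)**2)**2 = 1**2 = 1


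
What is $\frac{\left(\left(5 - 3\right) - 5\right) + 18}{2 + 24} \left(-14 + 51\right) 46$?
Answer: $\frac{12765}{13} \approx 981.92$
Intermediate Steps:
$\frac{\left(\left(5 - 3\right) - 5\right) + 18}{2 + 24} \left(-14 + 51\right) 46 = \frac{\left(\left(5 - 3\right) - 5\right) + 18}{26} \cdot 37 \cdot 46 = \left(\left(2 - 5\right) + 18\right) \frac{1}{26} \cdot 1702 = \left(-3 + 18\right) \frac{1}{26} \cdot 1702 = 15 \cdot \frac{1}{26} \cdot 1702 = \frac{15}{26} \cdot 1702 = \frac{12765}{13}$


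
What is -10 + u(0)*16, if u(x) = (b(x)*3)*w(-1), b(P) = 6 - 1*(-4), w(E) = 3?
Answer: 1430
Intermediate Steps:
b(P) = 10 (b(P) = 6 + 4 = 10)
u(x) = 90 (u(x) = (10*3)*3 = 30*3 = 90)
-10 + u(0)*16 = -10 + 90*16 = -10 + 1440 = 1430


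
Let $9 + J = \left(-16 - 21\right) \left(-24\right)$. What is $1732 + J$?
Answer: $2611$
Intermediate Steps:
$J = 879$ ($J = -9 + \left(-16 - 21\right) \left(-24\right) = -9 - -888 = -9 + 888 = 879$)
$1732 + J = 1732 + 879 = 2611$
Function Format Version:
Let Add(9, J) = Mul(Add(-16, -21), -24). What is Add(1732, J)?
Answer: 2611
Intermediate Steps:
J = 879 (J = Add(-9, Mul(Add(-16, -21), -24)) = Add(-9, Mul(-37, -24)) = Add(-9, 888) = 879)
Add(1732, J) = Add(1732, 879) = 2611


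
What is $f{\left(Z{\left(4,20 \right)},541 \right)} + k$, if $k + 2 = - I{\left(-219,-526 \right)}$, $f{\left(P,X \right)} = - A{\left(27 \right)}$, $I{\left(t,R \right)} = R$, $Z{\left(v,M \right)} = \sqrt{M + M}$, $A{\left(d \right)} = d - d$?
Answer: $524$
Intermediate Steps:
$A{\left(d \right)} = 0$
$Z{\left(v,M \right)} = \sqrt{2} \sqrt{M}$ ($Z{\left(v,M \right)} = \sqrt{2 M} = \sqrt{2} \sqrt{M}$)
$f{\left(P,X \right)} = 0$ ($f{\left(P,X \right)} = \left(-1\right) 0 = 0$)
$k = 524$ ($k = -2 - -526 = -2 + 526 = 524$)
$f{\left(Z{\left(4,20 \right)},541 \right)} + k = 0 + 524 = 524$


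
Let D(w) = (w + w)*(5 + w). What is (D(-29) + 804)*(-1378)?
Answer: -3026088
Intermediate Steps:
D(w) = 2*w*(5 + w) (D(w) = (2*w)*(5 + w) = 2*w*(5 + w))
(D(-29) + 804)*(-1378) = (2*(-29)*(5 - 29) + 804)*(-1378) = (2*(-29)*(-24) + 804)*(-1378) = (1392 + 804)*(-1378) = 2196*(-1378) = -3026088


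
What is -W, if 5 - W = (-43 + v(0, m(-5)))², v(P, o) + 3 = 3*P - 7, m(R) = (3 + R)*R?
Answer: 2804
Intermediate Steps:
m(R) = R*(3 + R)
v(P, o) = -10 + 3*P (v(P, o) = -3 + (3*P - 7) = -3 + (-7 + 3*P) = -10 + 3*P)
W = -2804 (W = 5 - (-43 + (-10 + 3*0))² = 5 - (-43 + (-10 + 0))² = 5 - (-43 - 10)² = 5 - 1*(-53)² = 5 - 1*2809 = 5 - 2809 = -2804)
-W = -1*(-2804) = 2804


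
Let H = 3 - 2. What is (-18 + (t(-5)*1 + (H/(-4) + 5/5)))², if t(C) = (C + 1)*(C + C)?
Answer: 8281/16 ≈ 517.56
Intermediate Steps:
H = 1
t(C) = 2*C*(1 + C) (t(C) = (1 + C)*(2*C) = 2*C*(1 + C))
(-18 + (t(-5)*1 + (H/(-4) + 5/5)))² = (-18 + ((2*(-5)*(1 - 5))*1 + (1/(-4) + 5/5)))² = (-18 + ((2*(-5)*(-4))*1 + (1*(-¼) + 5*(⅕))))² = (-18 + (40*1 + (-¼ + 1)))² = (-18 + (40 + ¾))² = (-18 + 163/4)² = (91/4)² = 8281/16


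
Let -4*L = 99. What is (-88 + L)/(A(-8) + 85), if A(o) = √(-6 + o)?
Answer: -38335/28956 + 451*I*√14/28956 ≈ -1.3239 + 0.058278*I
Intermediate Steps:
L = -99/4 (L = -¼*99 = -99/4 ≈ -24.750)
(-88 + L)/(A(-8) + 85) = (-88 - 99/4)/(√(-6 - 8) + 85) = -451/(4*(√(-14) + 85)) = -451/(4*(I*√14 + 85)) = -451/(4*(85 + I*√14))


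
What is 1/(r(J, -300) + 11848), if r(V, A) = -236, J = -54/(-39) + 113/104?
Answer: 1/11612 ≈ 8.6118e-5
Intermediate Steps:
J = 257/104 (J = -54*(-1/39) + 113*(1/104) = 18/13 + 113/104 = 257/104 ≈ 2.4712)
1/(r(J, -300) + 11848) = 1/(-236 + 11848) = 1/11612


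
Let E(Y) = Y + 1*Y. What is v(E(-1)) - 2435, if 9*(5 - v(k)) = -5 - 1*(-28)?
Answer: -21893/9 ≈ -2432.6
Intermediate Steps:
E(Y) = 2*Y (E(Y) = Y + Y = 2*Y)
v(k) = 22/9 (v(k) = 5 - (-5 - 1*(-28))/9 = 5 - (-5 + 28)/9 = 5 - ⅑*23 = 5 - 23/9 = 22/9)
v(E(-1)) - 2435 = 22/9 - 2435 = -21893/9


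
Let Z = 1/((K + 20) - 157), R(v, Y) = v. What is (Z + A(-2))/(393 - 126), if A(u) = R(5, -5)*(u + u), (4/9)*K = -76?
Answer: -6161/82236 ≈ -0.074919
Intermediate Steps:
K = -171 (K = (9/4)*(-76) = -171)
A(u) = 10*u (A(u) = 5*(u + u) = 5*(2*u) = 10*u)
Z = -1/308 (Z = 1/((-171 + 20) - 157) = 1/(-151 - 157) = 1/(-308) = -1/308 ≈ -0.0032468)
(Z + A(-2))/(393 - 126) = (-1/308 + 10*(-2))/(393 - 126) = (-1/308 - 20)/267 = -6161/308*1/267 = -6161/82236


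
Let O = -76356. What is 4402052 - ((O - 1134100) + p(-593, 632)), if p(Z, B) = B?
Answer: 5611876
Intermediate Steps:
4402052 - ((O - 1134100) + p(-593, 632)) = 4402052 - ((-76356 - 1134100) + 632) = 4402052 - (-1210456 + 632) = 4402052 - 1*(-1209824) = 4402052 + 1209824 = 5611876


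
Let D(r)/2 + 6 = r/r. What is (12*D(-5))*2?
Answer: -240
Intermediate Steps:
D(r) = -10 (D(r) = -12 + 2*(r/r) = -12 + 2*1 = -12 + 2 = -10)
(12*D(-5))*2 = (12*(-10))*2 = -120*2 = -240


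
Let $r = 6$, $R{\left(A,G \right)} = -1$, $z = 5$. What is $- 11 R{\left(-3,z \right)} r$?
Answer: $66$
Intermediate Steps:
$- 11 R{\left(-3,z \right)} r = \left(-11\right) \left(-1\right) 6 = 11 \cdot 6 = 66$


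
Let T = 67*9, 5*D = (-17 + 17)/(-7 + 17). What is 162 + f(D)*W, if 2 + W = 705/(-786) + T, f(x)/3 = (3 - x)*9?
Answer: 12777831/262 ≈ 48770.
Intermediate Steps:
D = 0 (D = ((-17 + 17)/(-7 + 17))/5 = (0/10)/5 = (0*(⅒))/5 = (⅕)*0 = 0)
f(x) = 81 - 27*x (f(x) = 3*((3 - x)*9) = 3*(27 - 9*x) = 81 - 27*x)
T = 603
W = 157227/262 (W = -2 + (705/(-786) + 603) = -2 + (705*(-1/786) + 603) = -2 + (-235/262 + 603) = -2 + 157751/262 = 157227/262 ≈ 600.10)
162 + f(D)*W = 162 + (81 - 27*0)*(157227/262) = 162 + (81 + 0)*(157227/262) = 162 + 81*(157227/262) = 162 + 12735387/262 = 12777831/262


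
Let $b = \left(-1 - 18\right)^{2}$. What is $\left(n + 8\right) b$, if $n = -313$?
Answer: $-110105$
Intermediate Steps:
$b = 361$ ($b = \left(-1 - 18\right)^{2} = \left(-19\right)^{2} = 361$)
$\left(n + 8\right) b = \left(-313 + 8\right) 361 = \left(-305\right) 361 = -110105$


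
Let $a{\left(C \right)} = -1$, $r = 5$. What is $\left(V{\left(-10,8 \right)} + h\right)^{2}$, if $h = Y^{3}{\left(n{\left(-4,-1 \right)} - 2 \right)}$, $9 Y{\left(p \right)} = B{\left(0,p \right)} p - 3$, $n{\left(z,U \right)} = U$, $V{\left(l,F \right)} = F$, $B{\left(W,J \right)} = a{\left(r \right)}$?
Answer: $64$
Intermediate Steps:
$B{\left(W,J \right)} = -1$
$Y{\left(p \right)} = - \frac{1}{3} - \frac{p}{9}$ ($Y{\left(p \right)} = \frac{- p - 3}{9} = \frac{-3 - p}{9} = - \frac{1}{3} - \frac{p}{9}$)
$h = 0$ ($h = \left(- \frac{1}{3} - \frac{-1 - 2}{9}\right)^{3} = \left(- \frac{1}{3} - - \frac{1}{3}\right)^{3} = \left(- \frac{1}{3} + \frac{1}{3}\right)^{3} = 0^{3} = 0$)
$\left(V{\left(-10,8 \right)} + h\right)^{2} = \left(8 + 0\right)^{2} = 8^{2} = 64$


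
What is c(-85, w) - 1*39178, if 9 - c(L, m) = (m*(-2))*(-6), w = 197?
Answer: -41533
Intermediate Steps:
c(L, m) = 9 - 12*m (c(L, m) = 9 - m*(-2)*(-6) = 9 - (-2*m)*(-6) = 9 - 12*m)
c(-85, w) - 1*39178 = (9 - 12*197) - 1*39178 = (9 - 2364) - 39178 = -2355 - 39178 = -41533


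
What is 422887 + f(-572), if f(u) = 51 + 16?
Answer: 422954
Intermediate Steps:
f(u) = 67
422887 + f(-572) = 422887 + 67 = 422954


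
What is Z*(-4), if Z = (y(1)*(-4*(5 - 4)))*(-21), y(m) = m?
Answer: -336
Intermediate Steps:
Z = 84 (Z = (1*(-4*(5 - 4)))*(-21) = (1*(-4*1))*(-21) = (1*(-4))*(-21) = -4*(-21) = 84)
Z*(-4) = 84*(-4) = -336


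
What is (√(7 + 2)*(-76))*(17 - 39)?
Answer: 5016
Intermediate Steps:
(√(7 + 2)*(-76))*(17 - 39) = (√9*(-76))*(-22) = (3*(-76))*(-22) = -228*(-22) = 5016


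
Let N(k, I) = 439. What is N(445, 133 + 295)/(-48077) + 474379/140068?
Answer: 22745229331/6734049236 ≈ 3.3776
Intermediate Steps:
N(445, 133 + 295)/(-48077) + 474379/140068 = 439/(-48077) + 474379/140068 = 439*(-1/48077) + 474379*(1/140068) = -439/48077 + 474379/140068 = 22745229331/6734049236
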